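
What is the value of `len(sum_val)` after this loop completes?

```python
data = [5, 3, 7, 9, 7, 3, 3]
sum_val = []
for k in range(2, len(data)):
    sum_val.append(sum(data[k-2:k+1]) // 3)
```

Number of 3-element averages
`sum_val` takes the values: [] → [5] → [5, 6] → [5, 6, 7] → [5, 6, 7, 6] → [5, 6, 7, 6, 4]
So `len(sum_val)` = 5

Answer: 5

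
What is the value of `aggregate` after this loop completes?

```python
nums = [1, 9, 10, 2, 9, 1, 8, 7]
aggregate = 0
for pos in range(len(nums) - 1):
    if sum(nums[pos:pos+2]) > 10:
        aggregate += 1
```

Count windows with sum > 10
`aggregate` takes the values: 0 → 1 → 2 → 3 → 4

Answer: 4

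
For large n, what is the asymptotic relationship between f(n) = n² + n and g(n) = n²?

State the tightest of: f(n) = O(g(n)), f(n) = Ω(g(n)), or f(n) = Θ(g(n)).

n² + n vs n²: f(n) = Θ(g(n)) — they are asymptotically equivalent (lower-order n term is dominated).

Answer: f(n) = Θ(g(n)) — they are asymptotically equivalent (lower-order n term is dominated).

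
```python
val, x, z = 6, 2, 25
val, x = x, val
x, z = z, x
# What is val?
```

Trace:
`val, x, z = 6, 2, 25` → val = 6; x = 2; z = 25
`val, x = x, val` → val = 2; x = 6
`x, z = z, x` → x = 25; z = 6
So val = 2

Answer: 2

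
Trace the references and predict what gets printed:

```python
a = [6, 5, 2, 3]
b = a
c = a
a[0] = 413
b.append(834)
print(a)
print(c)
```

Key concept: multiple aliases.
Step by step:
`a = [6, 5, 2, 3]` → a = [6, 5, 2, 3]
`b = a` → b = [6, 5, 2, 3] (same object as a)
`c = a` → c = [6, 5, 2, 3] (same object as a, b)
`a[0] = 413` → a = [413, 5, 2, 3] (same object as b, c); b = [413, 5, 2, 3] (same object as a, c); c = [413, 5, 2, 3] (same object as a, b)
`b.append(834)` → a = [413, 5, 2, 3, 834] (same object as b, c); b = [413, 5, 2, 3, 834] (same object as a, c); c = [413, 5, 2, 3, 834] (same object as a, b)
`print(a)` → prints [413, 5, 2, 3, 834]
`print(c)` → prints [413, 5, 2, 3, 834]

Answer:
[413, 5, 2, 3, 834]
[413, 5, 2, 3, 834]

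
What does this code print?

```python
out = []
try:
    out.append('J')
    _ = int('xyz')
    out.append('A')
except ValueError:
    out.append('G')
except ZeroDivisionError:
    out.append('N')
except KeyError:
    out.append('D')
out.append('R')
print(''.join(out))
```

Execution trace: 'J' (try body) → 'G' (except ValueError) → 'R' (after the try/except). Output: JGR

Answer: JGR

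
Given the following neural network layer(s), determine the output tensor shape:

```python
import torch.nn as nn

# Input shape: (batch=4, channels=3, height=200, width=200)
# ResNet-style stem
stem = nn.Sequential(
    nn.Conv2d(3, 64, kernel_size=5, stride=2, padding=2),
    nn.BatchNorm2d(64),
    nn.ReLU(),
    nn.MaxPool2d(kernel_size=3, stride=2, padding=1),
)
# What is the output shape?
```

Input: (4, 3, 200, 200) -> after Conv2d 5x5 stride=2: (4, 64, 100, 100) -> Output: (4, 64, 50, 50)

Answer: (4, 64, 50, 50)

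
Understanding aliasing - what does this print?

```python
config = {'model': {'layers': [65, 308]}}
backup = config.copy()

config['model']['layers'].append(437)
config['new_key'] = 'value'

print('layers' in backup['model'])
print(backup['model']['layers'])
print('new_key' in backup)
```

Key concept: shallow copy gotcha with nested dict.
Step by step:
`config = {'model': {'layers': [65, 308]}}` → config = {'model': {'layers': [65, 308]}}
`backup = config.copy()` → backup = {'model': {'layers': [65, 308]}}
`config['model']['layers'].append(437)` → config = {'model': {'layers': [65, 308, 437]}}; backup = {'model': {'layers': [65, 308, 437]}}
`config['new_key'] = 'value'` → config = {'model': {'layers': [65, 308, 437]}, 'new_key': 'value'}
`print('layers' in backup['model'])` → prints True
`print(backup['model']['layers'])` → prints [65, 308, 437]
`print('new_key' in backup)` → prints False

Answer:
True
[65, 308, 437]
False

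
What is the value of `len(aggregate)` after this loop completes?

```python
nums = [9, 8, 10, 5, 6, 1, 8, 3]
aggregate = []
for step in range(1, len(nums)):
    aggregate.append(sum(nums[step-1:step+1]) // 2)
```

Number of 2-element averages
`aggregate` takes the values: [] → [8] → [8, 9] → [8, 9, 7] → [8, 9, 7, 5] → [8, 9, 7, 5, 3] → [8, 9, 7, 5, 3, 4] → [8, 9, 7, 5, 3, 4, 5]
So `len(aggregate)` = 7

Answer: 7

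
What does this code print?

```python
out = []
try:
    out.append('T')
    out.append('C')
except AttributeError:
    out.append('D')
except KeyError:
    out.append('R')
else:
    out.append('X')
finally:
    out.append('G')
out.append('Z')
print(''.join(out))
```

Execution trace: 'T' (try body) → 'C' (try body, no exception) → 'X' (else) → 'G' (finally) → 'Z' (after the try/except). Output: TCXGZ

Answer: TCXGZ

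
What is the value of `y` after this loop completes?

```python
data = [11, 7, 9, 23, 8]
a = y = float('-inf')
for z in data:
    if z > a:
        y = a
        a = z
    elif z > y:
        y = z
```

Second largest (with repeats) in [11, 7, 9, 23, 8]
`y` takes the values: -inf → 7 → 9 → 11

Answer: 11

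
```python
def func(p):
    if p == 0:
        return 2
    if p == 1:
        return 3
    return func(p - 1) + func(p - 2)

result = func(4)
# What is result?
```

Build up from base cases: func(0)=2, func(1)=3, func(2)=5, func(3)=8, func(4)=13

Answer: 13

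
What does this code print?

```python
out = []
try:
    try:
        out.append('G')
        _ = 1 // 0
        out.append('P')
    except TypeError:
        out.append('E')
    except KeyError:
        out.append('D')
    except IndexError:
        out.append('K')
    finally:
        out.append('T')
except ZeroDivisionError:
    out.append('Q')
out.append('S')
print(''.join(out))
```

Execution trace: 'G' (try body) → 'T' (finally) → 'Q' (outer except ZeroDivisionError) → 'S' (after the try/except). Output: GTQS

Answer: GTQS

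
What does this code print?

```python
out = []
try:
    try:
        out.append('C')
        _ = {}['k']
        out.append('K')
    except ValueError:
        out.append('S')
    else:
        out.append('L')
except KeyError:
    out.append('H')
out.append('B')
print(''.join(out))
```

Execution trace: 'C' (try body) → 'H' (outer except KeyError) → 'B' (after the try/except). Output: CHB

Answer: CHB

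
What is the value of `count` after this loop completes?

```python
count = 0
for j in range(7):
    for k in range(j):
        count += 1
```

Triangle number: 0+1+2+...+6
`count` takes the values: 0 → 1 → 2 → 3 → 4 → 5 → 6 → 7 → 8 → 9 → 10 → 11 → 12 → 13 → 14 → 15 → 16 → 17 → 18 → 19 → 20 → 21

Answer: 21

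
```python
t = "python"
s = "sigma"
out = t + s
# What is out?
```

Trace:
`t = "python"` → t = 'python'
`s = "sigma"` → s = 'sigma'
`out = t + s` → out = 'pythonsigma'
So out = 'pythonsigma'

Answer: 'pythonsigma'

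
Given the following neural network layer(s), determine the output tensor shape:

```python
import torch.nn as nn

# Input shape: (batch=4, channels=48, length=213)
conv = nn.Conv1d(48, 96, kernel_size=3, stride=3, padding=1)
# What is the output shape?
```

Input: (4, 48, 213) -> Output: (4, 96, 71)

Answer: (4, 96, 71)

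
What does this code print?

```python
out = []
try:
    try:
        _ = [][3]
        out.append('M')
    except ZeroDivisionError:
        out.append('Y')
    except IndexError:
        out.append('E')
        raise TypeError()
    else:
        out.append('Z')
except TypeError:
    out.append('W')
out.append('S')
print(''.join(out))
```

Execution trace: 'E' (inner except IndexError) → 'W' (outer except TypeError) → 'S' (after the try/except). Output: EWS

Answer: EWS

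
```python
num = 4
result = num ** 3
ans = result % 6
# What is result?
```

Trace:
`num = 4` → num = 4
`result = num ** 3` → result = 64
`ans = result % 6` → ans = 4
So result = 64

Answer: 64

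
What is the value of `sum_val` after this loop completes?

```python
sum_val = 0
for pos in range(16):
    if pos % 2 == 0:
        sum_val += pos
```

Sum of even numbers 0 to 15
`sum_val` takes the values: 0 → 2 → 6 → 12 → 20 → 30 → 42 → 56

Answer: 56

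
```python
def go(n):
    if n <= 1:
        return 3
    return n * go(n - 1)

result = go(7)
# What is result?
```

go(7) = 7 * 6 * 5 * 4 * 3 * 2 * 3 = 15120

Answer: 15120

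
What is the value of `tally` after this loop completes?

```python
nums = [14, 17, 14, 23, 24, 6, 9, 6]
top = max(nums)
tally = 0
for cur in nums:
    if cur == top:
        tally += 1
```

Count of max value 24 in [14, 17, 14, 23, 24, 6, 9, 6]
`tally` takes the values: 0 → 1

Answer: 1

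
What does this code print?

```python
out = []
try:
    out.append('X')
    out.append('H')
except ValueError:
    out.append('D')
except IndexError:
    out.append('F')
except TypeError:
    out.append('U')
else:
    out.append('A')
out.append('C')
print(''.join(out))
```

Execution trace: 'X' (try body) → 'H' (try body, no exception) → 'A' (else) → 'C' (after the try/except). Output: XHAC

Answer: XHAC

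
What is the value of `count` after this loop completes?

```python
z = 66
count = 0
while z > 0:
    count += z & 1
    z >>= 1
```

Count set bits in 66 (binary: 0b1000010)
`count` takes the values: 0 → 1 → 2

Answer: 2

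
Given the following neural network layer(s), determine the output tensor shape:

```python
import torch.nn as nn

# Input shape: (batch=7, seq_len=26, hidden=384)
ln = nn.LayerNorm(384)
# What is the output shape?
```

Input: (7, 26, 384) -> Output: (7, 26, 384)

Answer: (7, 26, 384)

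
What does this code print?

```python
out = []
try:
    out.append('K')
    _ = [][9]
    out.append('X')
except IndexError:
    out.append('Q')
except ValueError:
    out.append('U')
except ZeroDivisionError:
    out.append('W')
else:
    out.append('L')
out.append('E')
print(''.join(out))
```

Execution trace: 'K' (try body) → 'Q' (except IndexError) → 'E' (after the try/except). Output: KQE

Answer: KQE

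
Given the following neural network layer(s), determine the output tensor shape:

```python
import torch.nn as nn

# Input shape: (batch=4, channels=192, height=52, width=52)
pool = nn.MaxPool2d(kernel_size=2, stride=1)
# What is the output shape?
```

Input: (4, 192, 52, 52) -> Output: (4, 192, 51, 51)

Answer: (4, 192, 51, 51)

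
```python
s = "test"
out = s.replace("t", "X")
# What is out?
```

Trace:
`s = "test"` → s = 'test'
`out = s.replace("t", "X")` → out = 'XesX'
So out = 'XesX'

Answer: 'XesX'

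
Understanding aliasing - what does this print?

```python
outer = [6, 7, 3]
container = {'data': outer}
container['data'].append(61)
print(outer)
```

Key concept: dict holds reference to list.
Step by step:
`outer = [6, 7, 3]` → outer = [6, 7, 3]
`container = {'data': outer}` → container = {'data': [6, 7, 3]}
`container['data'].append(61)` → outer = [6, 7, 3, 61]; container = {'data': [6, 7, 3, 61]}
`print(outer)` → prints [6, 7, 3, 61]

Answer: [6, 7, 3, 61]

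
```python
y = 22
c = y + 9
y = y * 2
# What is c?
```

Trace:
`y = 22` → y = 22
`c = y + 9` → c = 31
`y = y * 2` → y = 44
So c = 31

Answer: 31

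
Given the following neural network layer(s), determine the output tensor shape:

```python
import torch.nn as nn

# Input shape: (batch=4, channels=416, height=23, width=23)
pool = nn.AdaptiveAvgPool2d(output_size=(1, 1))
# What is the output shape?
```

Input: (4, 416, 23, 23) -> Output: (4, 416, 1, 1)

Answer: (4, 416, 1, 1)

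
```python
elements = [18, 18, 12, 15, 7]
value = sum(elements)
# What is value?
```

Trace:
`elements = [18, 18, 12, 15, 7]` → elements = [18, 18, 12, 15, 7]
`value = sum(elements)` → value = 70
So value = 70

Answer: 70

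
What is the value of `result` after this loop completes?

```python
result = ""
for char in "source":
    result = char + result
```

Reverse 'source'
`result` takes the values: "" → "s" → "os" → "uos" → "ruos" → "cruos" → "ecruos"

Answer: "ecruos"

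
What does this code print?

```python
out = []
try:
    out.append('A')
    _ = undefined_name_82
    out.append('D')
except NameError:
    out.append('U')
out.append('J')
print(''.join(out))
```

Execution trace: 'A' (try body) → 'U' (except NameError) → 'J' (after the try/except). Output: AUJ

Answer: AUJ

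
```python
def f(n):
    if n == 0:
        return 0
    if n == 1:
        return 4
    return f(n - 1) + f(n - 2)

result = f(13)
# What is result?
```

Build up from base cases: f(0)=0, f(1)=4, f(2)=4, f(3)=8, f(4)=12, f(5)=20, f(6)=32, ..., f(13)=932

Answer: 932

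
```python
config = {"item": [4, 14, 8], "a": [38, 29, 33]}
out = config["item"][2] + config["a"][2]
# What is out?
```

Trace:
`config = {"item": [4, 14, 8], "a": [38, 29, 33]}` → config = {'item': [4, 14, 8], 'a': [38, 29, 33]}
`out = config["item"][2] + config["a"][2]` → out = 41
So out = 41

Answer: 41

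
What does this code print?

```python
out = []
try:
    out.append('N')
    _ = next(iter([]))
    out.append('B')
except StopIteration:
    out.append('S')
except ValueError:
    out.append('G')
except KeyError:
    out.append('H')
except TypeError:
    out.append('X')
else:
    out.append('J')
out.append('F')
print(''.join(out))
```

Execution trace: 'N' (try body) → 'S' (except StopIteration) → 'F' (after the try/except). Output: NSF

Answer: NSF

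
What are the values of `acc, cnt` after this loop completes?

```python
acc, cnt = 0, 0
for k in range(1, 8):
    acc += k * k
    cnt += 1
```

Sum of squares and count
`acc, cnt` takes the values: (0, 0) → (1, 0) → (1, 1) → (5, 1) → (5, 2) → (14, 2) → (14, 3) → (30, 3) → (30, 4) → (55, 4) → (55, 5) → (91, 5) → (91, 6) → (140, 6) → (140, 7)

Answer: 140, 7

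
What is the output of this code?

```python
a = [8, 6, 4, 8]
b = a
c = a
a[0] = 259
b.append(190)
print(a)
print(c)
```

Key concept: multiple aliases.
Step by step:
`a = [8, 6, 4, 8]` → a = [8, 6, 4, 8]
`b = a` → b = [8, 6, 4, 8] (same object as a)
`c = a` → c = [8, 6, 4, 8] (same object as a, b)
`a[0] = 259` → a = [259, 6, 4, 8] (same object as b, c); b = [259, 6, 4, 8] (same object as a, c); c = [259, 6, 4, 8] (same object as a, b)
`b.append(190)` → a = [259, 6, 4, 8, 190] (same object as b, c); b = [259, 6, 4, 8, 190] (same object as a, c); c = [259, 6, 4, 8, 190] (same object as a, b)
`print(a)` → prints [259, 6, 4, 8, 190]
`print(c)` → prints [259, 6, 4, 8, 190]

Answer:
[259, 6, 4, 8, 190]
[259, 6, 4, 8, 190]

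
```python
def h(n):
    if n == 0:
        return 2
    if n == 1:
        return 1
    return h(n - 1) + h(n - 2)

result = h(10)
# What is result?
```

Build up from base cases: h(0)=2, h(1)=1, h(2)=3, h(3)=4, h(4)=7, h(5)=11, h(6)=18, ..., h(10)=123

Answer: 123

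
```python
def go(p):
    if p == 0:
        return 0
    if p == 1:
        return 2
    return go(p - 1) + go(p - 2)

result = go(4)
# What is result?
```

Build up from base cases: go(0)=0, go(1)=2, go(2)=2, go(3)=4, go(4)=6

Answer: 6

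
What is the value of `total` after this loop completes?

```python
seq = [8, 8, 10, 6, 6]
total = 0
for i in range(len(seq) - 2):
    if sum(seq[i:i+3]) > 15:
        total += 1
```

Count windows with sum > 15
`total` takes the values: 0 → 1 → 2 → 3

Answer: 3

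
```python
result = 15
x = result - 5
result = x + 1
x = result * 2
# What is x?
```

Trace:
`result = 15` → result = 15
`x = result - 5` → x = 10
`result = x + 1` → result = 11
`x = result * 2` → x = 22
So x = 22

Answer: 22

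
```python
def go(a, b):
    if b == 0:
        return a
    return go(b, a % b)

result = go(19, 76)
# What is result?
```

go(19, 76) -> go(76, 19) -> go(19, 0) -> 19

Answer: 19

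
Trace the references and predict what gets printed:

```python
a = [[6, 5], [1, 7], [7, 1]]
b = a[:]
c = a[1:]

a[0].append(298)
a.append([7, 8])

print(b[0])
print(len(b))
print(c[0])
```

Key concept: slice with nested mutation.
Step by step:
`a = [[6, 5], [1, 7], [7, 1]]` → a = [[6, 5], [1, 7], [7, 1]]
`b = a[:]` → b = [[6, 5], [1, 7], [7, 1]]
`c = a[1:]` → c = [[1, 7], [7, 1]]
`a[0].append(298)` → a = [[6, 5, 298], [1, 7], [7, 1]]; b = [[6, 5, 298], [1, 7], [7, 1]]
`a.append([7, 8])` → a = [[6, 5, 298], [1, 7], [7, 1], [7, 8]]
`print(b[0])` → prints [6, 5, 298]
`print(len(b))` → prints 3
`print(c[0])` → prints [1, 7]

Answer:
[6, 5, 298]
3
[1, 7]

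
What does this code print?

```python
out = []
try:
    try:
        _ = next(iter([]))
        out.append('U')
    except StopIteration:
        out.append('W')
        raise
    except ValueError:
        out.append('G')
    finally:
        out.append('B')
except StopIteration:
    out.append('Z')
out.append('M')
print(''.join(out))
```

Execution trace: 'W' (inner except StopIteration) → 'B' (inner finally) → 'Z' (outer except StopIteration) → 'M' (after the try/except). Output: WBZM

Answer: WBZM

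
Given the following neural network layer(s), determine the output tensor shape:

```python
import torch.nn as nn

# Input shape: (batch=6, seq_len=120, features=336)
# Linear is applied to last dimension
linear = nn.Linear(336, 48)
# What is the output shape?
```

Input: (6, 120, 336) -> Output: (6, 120, 48)

Answer: (6, 120, 48)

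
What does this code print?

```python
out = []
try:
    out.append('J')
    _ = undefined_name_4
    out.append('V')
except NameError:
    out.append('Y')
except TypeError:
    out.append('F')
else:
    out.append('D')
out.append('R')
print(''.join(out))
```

Execution trace: 'J' (try body) → 'Y' (except NameError) → 'R' (after the try/except). Output: JYR

Answer: JYR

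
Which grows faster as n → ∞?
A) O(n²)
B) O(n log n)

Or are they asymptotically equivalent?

O(n²) vs O(n log n): Higher order terms dominate.

Answer: A) O(n²) grows faster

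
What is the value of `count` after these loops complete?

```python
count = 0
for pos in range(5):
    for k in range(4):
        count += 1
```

5 * 4 = 20
`count` takes the values: 0 → 1 → 2 → 3 → 4 → 5 → 6 → 7 → 8 → 9 → 10 → 11 → 12 → 13 → 14 → 15 → 16 → 17 → 18 → 19 → 20

Answer: 20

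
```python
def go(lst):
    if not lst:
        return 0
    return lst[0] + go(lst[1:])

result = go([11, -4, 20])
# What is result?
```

11 + (-4) + 20 + 0 = 27

Answer: 27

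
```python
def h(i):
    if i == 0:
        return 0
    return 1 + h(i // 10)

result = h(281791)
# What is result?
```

Count of digits of 281791: 6

Answer: 6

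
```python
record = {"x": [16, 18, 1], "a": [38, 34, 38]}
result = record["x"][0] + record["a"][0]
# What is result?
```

Trace:
`record = {"x": [16, 18, 1], "a": [38, 34, 38]}` → record = {'x': [16, 18, 1], 'a': [38, 34, 38]}
`result = record["x"][0] + record["a"][0]` → result = 54
So result = 54

Answer: 54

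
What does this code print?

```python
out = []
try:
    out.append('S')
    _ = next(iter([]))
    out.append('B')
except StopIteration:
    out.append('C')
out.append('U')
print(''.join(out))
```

Execution trace: 'S' (try body) → 'C' (except StopIteration) → 'U' (after the try/except). Output: SCU

Answer: SCU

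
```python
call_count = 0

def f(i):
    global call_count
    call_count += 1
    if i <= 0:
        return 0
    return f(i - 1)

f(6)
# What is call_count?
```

Linear recursion stepping by 1: 7 calls from i=6 down to ≤0.

Answer: 7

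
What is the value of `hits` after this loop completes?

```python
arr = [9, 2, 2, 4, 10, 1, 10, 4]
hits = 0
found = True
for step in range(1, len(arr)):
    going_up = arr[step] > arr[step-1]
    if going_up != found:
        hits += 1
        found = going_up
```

Count direction changes in [9, 2, 2, 4, 10, 1, 10, 4]
`hits` takes the values: 0 → 1 → 2 → 3 → 4 → 5

Answer: 5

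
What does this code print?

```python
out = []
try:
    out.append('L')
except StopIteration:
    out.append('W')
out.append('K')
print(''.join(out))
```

Execution trace: 'L' (try body, no exception) → 'K' (after the try/except). Output: LK

Answer: LK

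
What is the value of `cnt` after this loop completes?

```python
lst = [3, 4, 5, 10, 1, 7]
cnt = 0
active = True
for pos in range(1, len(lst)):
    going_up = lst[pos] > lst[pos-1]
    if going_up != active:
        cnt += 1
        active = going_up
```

Count direction changes in [3, 4, 5, 10, 1, 7]
`cnt` takes the values: 0 → 1 → 2

Answer: 2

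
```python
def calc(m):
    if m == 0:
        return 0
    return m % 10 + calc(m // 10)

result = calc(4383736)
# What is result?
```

Sum of digits of 4383736: 6 + 3 + 7 + 3 + 8 + 3 + 4 = 34

Answer: 34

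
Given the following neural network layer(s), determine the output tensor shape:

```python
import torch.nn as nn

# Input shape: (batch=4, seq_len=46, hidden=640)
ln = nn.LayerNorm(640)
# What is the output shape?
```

Input: (4, 46, 640) -> Output: (4, 46, 640)

Answer: (4, 46, 640)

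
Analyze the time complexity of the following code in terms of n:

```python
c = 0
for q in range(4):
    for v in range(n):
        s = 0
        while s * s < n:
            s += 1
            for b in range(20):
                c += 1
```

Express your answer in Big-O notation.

Each loop level contributes: 1 × n × √n × 1. Multiplying the contributions gives O(n√n).

Answer: O(n√n)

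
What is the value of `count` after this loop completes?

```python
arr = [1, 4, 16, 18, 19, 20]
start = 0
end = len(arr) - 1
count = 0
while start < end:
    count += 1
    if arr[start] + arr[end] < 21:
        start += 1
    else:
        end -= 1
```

Steps to find pair summing to 21
`count` takes the values: 0 → 1 → 2 → 3 → 4 → 5

Answer: 5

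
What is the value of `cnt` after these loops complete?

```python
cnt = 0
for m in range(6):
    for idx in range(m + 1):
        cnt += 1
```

Triangle: 1 + 2 + ... + 6
`cnt` takes the values: 0 → 1 → 2 → 3 → 4 → 5 → 6 → 7 → 8 → 9 → 10 → 11 → 12 → 13 → 14 → 15 → 16 → 17 → 18 → 19 → 20 → 21

Answer: 21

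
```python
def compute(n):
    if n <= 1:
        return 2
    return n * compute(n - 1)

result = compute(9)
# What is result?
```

compute(9) = 9 * 8 * 7 * 6 * 5 * 4 * 3 * 2 * 2 = 725760

Answer: 725760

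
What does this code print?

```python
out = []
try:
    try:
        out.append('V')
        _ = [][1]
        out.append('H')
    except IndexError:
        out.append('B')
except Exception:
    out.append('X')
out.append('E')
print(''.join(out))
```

Execution trace: 'V' (inner try body) → 'B' (inner except IndexError) → 'E' (after the try/except). Output: VBE

Answer: VBE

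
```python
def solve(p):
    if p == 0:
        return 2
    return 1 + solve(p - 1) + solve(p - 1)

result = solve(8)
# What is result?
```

solve(p) = 1 + 2·solve(p-1), solve(0)=2. Closed form: (2+1)·2^8 - 1 = 767.

Answer: 767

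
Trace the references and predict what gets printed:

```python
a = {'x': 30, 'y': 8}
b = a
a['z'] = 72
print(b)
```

Key concept: dict aliasing.
Step by step:
`a = {'x': 30, 'y': 8}` → a = {'x': 30, 'y': 8}
`b = a` → b = {'x': 30, 'y': 8} (same object as a)
`a['z'] = 72` → a = {'x': 30, 'y': 8, 'z': 72} (same object as b); b = {'x': 30, 'y': 8, 'z': 72} (same object as a)
`print(b)` → prints {'x': 30, 'y': 8, 'z': 72}

Answer: {'x': 30, 'y': 8, 'z': 72}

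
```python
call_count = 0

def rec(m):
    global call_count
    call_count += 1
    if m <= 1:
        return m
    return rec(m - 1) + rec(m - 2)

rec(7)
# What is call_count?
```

Calls(m) = 1 + Calls(m-1) + Calls(m-2); Calls(0)=Calls(1)=1. For m=7 this gives 41.

Answer: 41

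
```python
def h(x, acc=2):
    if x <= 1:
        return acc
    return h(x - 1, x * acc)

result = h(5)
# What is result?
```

Accumulator trace (n, acc): (5, 2) -> (4, 10) -> (3, 40) -> (2, 120) -> (1, 240) -> return 240

Answer: 240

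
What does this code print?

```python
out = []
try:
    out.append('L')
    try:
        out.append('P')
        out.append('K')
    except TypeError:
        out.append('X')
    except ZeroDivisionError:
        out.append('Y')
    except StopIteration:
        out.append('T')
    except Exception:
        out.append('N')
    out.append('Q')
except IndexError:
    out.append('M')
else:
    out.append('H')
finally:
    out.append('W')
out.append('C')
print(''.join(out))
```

Execution trace: 'L' (try body) → 'P' (inner try body) → 'K' (inner try body, no exception) → 'Q' (try body, no exception) → 'H' (else) → 'W' (finally) → 'C' (after the try/except). Output: LPKQHWC

Answer: LPKQHWC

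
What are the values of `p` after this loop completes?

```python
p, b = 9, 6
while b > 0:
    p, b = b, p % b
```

GCD of 9 and 6
`p` takes the values: 9 → 6 → 3

Answer: 3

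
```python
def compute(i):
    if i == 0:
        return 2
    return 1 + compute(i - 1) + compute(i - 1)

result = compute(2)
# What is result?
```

compute(i) = 1 + 2·compute(i-1), compute(0)=2. Closed form: (2+1)·2^2 - 1 = 11.

Answer: 11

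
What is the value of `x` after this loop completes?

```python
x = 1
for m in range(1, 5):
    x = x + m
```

Start at 1, add 1 through 4
`x` takes the values: 1 → 2 → 4 → 7 → 11

Answer: 11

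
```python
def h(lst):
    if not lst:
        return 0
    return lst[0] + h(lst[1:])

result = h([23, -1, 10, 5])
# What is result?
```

23 + (-1) + 10 + 5 + 0 = 37

Answer: 37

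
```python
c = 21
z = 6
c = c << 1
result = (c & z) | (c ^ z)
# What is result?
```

Trace:
`c = 21` → c = 21
`z = 6` → z = 6
`c = c << 1` → c = 42
`result = (c & z) | (c ^ z)` → result = 46
So result = 46

Answer: 46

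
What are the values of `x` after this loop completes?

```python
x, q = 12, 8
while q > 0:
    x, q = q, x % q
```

GCD of 12 and 8
`x` takes the values: 12 → 8 → 4

Answer: 4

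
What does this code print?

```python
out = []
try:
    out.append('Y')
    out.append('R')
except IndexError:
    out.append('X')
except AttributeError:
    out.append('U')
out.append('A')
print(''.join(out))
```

Execution trace: 'Y' (try body) → 'R' (try body, no exception) → 'A' (after the try/except). Output: YRA

Answer: YRA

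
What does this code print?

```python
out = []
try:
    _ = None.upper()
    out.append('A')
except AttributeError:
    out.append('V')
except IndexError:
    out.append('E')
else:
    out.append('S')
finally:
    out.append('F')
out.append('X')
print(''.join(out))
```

Execution trace: 'V' (except AttributeError) → 'F' (finally) → 'X' (after the try/except). Output: VFX

Answer: VFX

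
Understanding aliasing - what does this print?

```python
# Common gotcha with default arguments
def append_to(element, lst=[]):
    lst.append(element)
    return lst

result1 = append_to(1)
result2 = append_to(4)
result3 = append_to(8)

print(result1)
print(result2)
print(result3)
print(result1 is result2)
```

Key concept: mutable default argument gotcha.
Step by step:
`result1 = append_to(1)` → result1 = [1]
`result2 = append_to(4)` → result1 = [1, 4] (same object as result2); result2 = [1, 4] (same object as result1)
`result3 = append_to(8)` → result1 = [1, 4, 8] (same object as result2, result3); result2 = [1, 4, 8] (same object as result1, result3); result3 = [1, 4, 8] (same object as result1, result2)
`print(result1)` → prints [1, 4, 8]
`print(result2)` → prints [1, 4, 8]
`print(result3)` → prints [1, 4, 8]
`print(result1 is result2)` → prints True

Answer:
[1, 4, 8]
[1, 4, 8]
[1, 4, 8]
True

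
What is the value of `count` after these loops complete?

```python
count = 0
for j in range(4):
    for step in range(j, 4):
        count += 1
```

Upper triangle: 4 + 3 + ... + 1
`count` takes the values: 0 → 1 → 2 → 3 → 4 → 5 → 6 → 7 → 8 → 9 → 10

Answer: 10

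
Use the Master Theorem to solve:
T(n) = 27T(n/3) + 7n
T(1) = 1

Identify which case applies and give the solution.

a=27, b=3, f(n)=7n. log_3(27) = 3. Since c=1 < 3, Case 1 applies: T(n) = Θ(n^log_b(a)) = O(n^3).

Answer: O(n^3) - Case 1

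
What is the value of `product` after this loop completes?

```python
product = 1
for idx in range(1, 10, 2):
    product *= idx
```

Product of 1, 3, 5, ... up to 9
`product` takes the values: 1 → 3 → 15 → 105 → 945

Answer: 945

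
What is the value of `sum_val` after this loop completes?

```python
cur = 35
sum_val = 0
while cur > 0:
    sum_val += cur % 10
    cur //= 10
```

Sum digits of 35
`sum_val` takes the values: 0 → 5 → 8

Answer: 8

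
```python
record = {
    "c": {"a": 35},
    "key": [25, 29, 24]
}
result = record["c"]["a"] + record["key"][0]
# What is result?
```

Trace:
`record = { ...` → record = {'c': {'a': 35}, 'key': [25, 29, 24]}
`result = record["c"]["a"] + record["key"][0]` → result = 60
So result = 60

Answer: 60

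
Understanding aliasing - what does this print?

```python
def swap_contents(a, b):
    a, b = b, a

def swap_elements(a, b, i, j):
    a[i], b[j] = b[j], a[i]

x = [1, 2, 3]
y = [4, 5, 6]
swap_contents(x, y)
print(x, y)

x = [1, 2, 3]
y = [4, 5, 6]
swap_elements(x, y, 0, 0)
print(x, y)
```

Key concept: parameter rebinding vs mutation.
Step by step:
`x = [1, 2, 3]` → x = [1, 2, 3]
`y = [4, 5, 6]` → y = [4, 5, 6]
`swap_contents(x, y)` → no visible change to tracked variables
`print(x, y)` → prints [1, 2, 3] [4, 5, 6]
`x = [1, 2, 3]` → x = [1, 2, 3]
`y = [4, 5, 6]` → y = [4, 5, 6]
`swap_elements(x, y, 0, 0)` → x = [4, 2, 3]; y = [1, 5, 6]
`print(x, y)` → prints [4, 2, 3] [1, 5, 6]

Answer:
[1, 2, 3] [4, 5, 6]
[4, 2, 3] [1, 5, 6]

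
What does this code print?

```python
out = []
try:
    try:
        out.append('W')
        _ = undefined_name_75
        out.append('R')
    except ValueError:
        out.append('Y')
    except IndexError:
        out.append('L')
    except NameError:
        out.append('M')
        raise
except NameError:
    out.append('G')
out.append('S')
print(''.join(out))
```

Execution trace: 'W' (inner try body) → 'M' (inner except NameError) → 'G' (outer except NameError) → 'S' (after the try/except). Output: WMGS

Answer: WMGS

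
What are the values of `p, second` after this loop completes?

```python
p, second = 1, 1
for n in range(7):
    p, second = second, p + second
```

Fibonacci: after 7 iterations
`p, second` takes the values: (1, 1) → (1, 2) → (2, 3) → (3, 5) → (5, 8) → (8, 13) → (13, 21) → (21, 34)

Answer: 21, 34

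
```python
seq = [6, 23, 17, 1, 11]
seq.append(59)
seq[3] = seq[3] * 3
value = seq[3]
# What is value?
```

Trace:
`seq = [6, 23, 17, 1, 11]` → seq = [6, 23, 17, 1, 11]
`seq.append(59)` → seq = [6, 23, 17, 1, 11, 59]
`seq[3] = seq[3] * 3` → seq = [6, 23, 17, 3, 11, 59]
`value = seq[3]` → value = 3
So value = 3

Answer: 3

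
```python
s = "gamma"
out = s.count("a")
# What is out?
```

Trace:
`s = "gamma"` → s = 'gamma'
`out = s.count("a")` → out = 2
So out = 2

Answer: 2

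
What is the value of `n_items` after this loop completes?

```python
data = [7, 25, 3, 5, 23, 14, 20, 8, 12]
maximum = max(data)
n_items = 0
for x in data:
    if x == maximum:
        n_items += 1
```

Count of max value 25 in [7, 25, 3, 5, 23, 14, 20, 8, 12]
`n_items` takes the values: 0 → 1

Answer: 1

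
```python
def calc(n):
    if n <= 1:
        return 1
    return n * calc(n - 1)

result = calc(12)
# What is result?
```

calc(12) = 12 * 11 * 10 * 9 * 8 * 7 * 6 * 5 * 4 * 3 * 2 * 1 = 479001600

Answer: 479001600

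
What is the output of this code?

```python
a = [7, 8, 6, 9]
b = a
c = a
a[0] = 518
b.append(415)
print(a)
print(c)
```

Key concept: multiple aliases.
Step by step:
`a = [7, 8, 6, 9]` → a = [7, 8, 6, 9]
`b = a` → b = [7, 8, 6, 9] (same object as a)
`c = a` → c = [7, 8, 6, 9] (same object as a, b)
`a[0] = 518` → a = [518, 8, 6, 9] (same object as b, c); b = [518, 8, 6, 9] (same object as a, c); c = [518, 8, 6, 9] (same object as a, b)
`b.append(415)` → a = [518, 8, 6, 9, 415] (same object as b, c); b = [518, 8, 6, 9, 415] (same object as a, c); c = [518, 8, 6, 9, 415] (same object as a, b)
`print(a)` → prints [518, 8, 6, 9, 415]
`print(c)` → prints [518, 8, 6, 9, 415]

Answer:
[518, 8, 6, 9, 415]
[518, 8, 6, 9, 415]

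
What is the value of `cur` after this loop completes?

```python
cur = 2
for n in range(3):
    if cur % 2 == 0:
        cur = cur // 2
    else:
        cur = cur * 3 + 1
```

Collatz-style transformation from 2
`cur` takes the values: 2 → 1 → 4 → 2

Answer: 2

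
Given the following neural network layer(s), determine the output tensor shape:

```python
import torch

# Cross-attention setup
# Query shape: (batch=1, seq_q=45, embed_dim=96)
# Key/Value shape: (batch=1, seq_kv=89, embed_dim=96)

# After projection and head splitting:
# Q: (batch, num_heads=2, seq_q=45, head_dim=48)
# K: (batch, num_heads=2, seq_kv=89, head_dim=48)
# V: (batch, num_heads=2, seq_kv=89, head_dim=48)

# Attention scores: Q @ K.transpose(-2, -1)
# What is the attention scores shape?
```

Input: (1, 45, 96) -> Output: (1, 2, 45, 89)

Answer: (1, 2, 45, 89)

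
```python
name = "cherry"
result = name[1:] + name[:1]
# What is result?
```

Trace:
`name = "cherry"` → name = 'cherry'
`result = name[1:] + name[:1]` → result = 'herryc'
So result = 'herryc'

Answer: 'herryc'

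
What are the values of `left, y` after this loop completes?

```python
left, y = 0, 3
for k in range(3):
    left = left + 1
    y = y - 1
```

left goes 0→3, y goes 3→0
`left, y` takes the values: (0, 3) → (1, 3) → (1, 2) → (2, 2) → (2, 1) → (3, 1) → (3, 0)

Answer: 3, 0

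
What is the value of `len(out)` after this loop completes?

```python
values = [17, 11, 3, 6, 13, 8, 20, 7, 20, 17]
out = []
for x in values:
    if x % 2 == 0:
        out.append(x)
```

Count even numbers in [17, 11, 3, 6, 13, 8, 20, 7, 20, 17]
`out` takes the values: [] → [6] → [6, 8] → [6, 8, 20] → [6, 8, 20, 20]
So `len(out)` = 4

Answer: 4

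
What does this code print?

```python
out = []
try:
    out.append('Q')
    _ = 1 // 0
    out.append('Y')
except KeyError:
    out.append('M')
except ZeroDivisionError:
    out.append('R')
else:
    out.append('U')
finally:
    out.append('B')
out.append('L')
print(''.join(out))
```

Execution trace: 'Q' (try body) → 'R' (except ZeroDivisionError) → 'B' (finally) → 'L' (after the try/except). Output: QRBL

Answer: QRBL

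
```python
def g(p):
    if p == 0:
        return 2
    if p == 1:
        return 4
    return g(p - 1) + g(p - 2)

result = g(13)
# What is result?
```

Build up from base cases: g(0)=2, g(1)=4, g(2)=6, g(3)=10, g(4)=16, g(5)=26, g(6)=42, ..., g(13)=1220

Answer: 1220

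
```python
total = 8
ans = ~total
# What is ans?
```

Trace:
`total = 8` → total = 8
`ans = ~total` → ans = -9
So ans = -9

Answer: -9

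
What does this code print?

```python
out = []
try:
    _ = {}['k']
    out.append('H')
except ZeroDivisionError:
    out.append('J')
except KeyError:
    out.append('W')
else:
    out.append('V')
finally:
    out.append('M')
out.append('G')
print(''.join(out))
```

Execution trace: 'W' (except KeyError) → 'M' (finally) → 'G' (after the try/except). Output: WMG

Answer: WMG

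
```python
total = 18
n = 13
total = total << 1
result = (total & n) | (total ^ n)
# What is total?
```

Trace:
`total = 18` → total = 18
`n = 13` → n = 13
`total = total << 1` → total = 36
`result = (total & n) | (total ^ n)` → result = 45
So total = 36

Answer: 36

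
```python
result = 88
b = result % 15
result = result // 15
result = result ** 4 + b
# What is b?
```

Trace:
`result = 88` → result = 88
`b = result % 15` → b = 13
`result = result // 15` → result = 5
`result = result ** 4 + b` → result = 638
So b = 13

Answer: 13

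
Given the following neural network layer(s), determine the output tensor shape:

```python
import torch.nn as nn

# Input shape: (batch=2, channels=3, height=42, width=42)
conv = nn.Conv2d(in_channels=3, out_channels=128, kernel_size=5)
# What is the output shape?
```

Input: (2, 3, 42, 42) -> Output: (2, 128, 38, 38)

Answer: (2, 128, 38, 38)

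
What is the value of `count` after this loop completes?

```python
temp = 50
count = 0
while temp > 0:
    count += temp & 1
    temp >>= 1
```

Count set bits in 50 (binary: 0b110010)
`count` takes the values: 0 → 1 → 2 → 3

Answer: 3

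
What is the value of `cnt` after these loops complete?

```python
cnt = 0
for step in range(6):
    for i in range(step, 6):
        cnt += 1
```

Upper triangle: 6 + 5 + ... + 1
`cnt` takes the values: 0 → 1 → 2 → 3 → 4 → 5 → 6 → 7 → 8 → 9 → 10 → 11 → 12 → 13 → 14 → 15 → 16 → 17 → 18 → 19 → 20 → 21

Answer: 21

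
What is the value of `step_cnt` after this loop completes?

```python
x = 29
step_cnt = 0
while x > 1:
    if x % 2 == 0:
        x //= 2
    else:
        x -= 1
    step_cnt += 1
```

Steps to reduce 29 to 1
`step_cnt` takes the values: 0 → 1 → 2 → 3 → 4 → 5 → 6 → 7

Answer: 7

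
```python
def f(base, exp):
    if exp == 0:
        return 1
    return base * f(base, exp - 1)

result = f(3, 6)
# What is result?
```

f(3, 6) = 3 * 3 * 3 * 3 * 3 * 3 = 729

Answer: 729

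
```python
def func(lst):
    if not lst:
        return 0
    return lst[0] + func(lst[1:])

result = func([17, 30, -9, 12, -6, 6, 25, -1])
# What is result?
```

17 + 30 + (-9) + 12 + (-6) + 6 + 25 + (-1) + 0 = 74

Answer: 74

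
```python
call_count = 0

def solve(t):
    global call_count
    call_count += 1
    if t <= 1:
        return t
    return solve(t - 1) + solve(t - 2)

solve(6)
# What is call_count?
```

Calls(t) = 1 + Calls(t-1) + Calls(t-2); Calls(0)=Calls(1)=1. For t=6 this gives 25.

Answer: 25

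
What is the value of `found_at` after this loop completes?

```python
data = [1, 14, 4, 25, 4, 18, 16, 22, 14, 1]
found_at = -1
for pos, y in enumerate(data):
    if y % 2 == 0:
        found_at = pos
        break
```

First even number index in [1, 14, 4, 25, 4, 18, 16, 22, 14, 1]
`found_at` takes the values: -1 → 1

Answer: 1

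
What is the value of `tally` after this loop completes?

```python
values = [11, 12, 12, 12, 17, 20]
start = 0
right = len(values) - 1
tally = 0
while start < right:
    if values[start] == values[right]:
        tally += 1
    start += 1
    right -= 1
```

Count matching pairs from ends
`tally` takes the values: 0 → 1

Answer: 1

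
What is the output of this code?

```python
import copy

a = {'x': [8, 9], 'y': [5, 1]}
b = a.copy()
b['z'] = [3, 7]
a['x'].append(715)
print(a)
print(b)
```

Key concept: shallow copy of dict with mutable values.
Step by step:
`a = {'x': [8, 9], 'y': [5, 1]}` → a = {'x': [8, 9], 'y': [5, 1]}
`b = a.copy()` → b = {'x': [8, 9], 'y': [5, 1]}
`b['z'] = [3, 7]` → b = {'x': [8, 9], 'y': [5, 1], 'z': [3, 7]}
`a['x'].append(715)` → a = {'x': [8, 9, 715], 'y': [5, 1]}; b = {'x': [8, 9, 715], 'y': [5, 1], 'z': [3, 7]}
`print(a)` → prints {'x': [8, 9, 715], 'y': [5, 1]}
`print(b)` → prints {'x': [8, 9, 715], 'y': [5, 1], 'z': [3, 7]}

Answer:
{'x': [8, 9, 715], 'y': [5, 1]}
{'x': [8, 9, 715], 'y': [5, 1], 'z': [3, 7]}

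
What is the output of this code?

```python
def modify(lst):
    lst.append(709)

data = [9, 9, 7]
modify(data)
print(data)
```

Key concept: function modifies passed list.
Step by step:
`data = [9, 9, 7]` → data = [9, 9, 7]
`modify(data)` → data = [9, 9, 7, 709]
`print(data)` → prints [9, 9, 7, 709]

Answer: [9, 9, 7, 709]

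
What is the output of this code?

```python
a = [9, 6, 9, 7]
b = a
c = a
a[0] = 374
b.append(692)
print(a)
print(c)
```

Key concept: multiple aliases.
Step by step:
`a = [9, 6, 9, 7]` → a = [9, 6, 9, 7]
`b = a` → b = [9, 6, 9, 7] (same object as a)
`c = a` → c = [9, 6, 9, 7] (same object as a, b)
`a[0] = 374` → a = [374, 6, 9, 7] (same object as b, c); b = [374, 6, 9, 7] (same object as a, c); c = [374, 6, 9, 7] (same object as a, b)
`b.append(692)` → a = [374, 6, 9, 7, 692] (same object as b, c); b = [374, 6, 9, 7, 692] (same object as a, c); c = [374, 6, 9, 7, 692] (same object as a, b)
`print(a)` → prints [374, 6, 9, 7, 692]
`print(c)` → prints [374, 6, 9, 7, 692]

Answer:
[374, 6, 9, 7, 692]
[374, 6, 9, 7, 692]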